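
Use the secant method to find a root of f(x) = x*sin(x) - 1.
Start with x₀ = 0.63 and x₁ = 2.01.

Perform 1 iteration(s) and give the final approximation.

f(x) = x*sin(x) - 1
x₀ = 0.63, x₁ = 2.01

Secant formula: x_{n+1} = x_n - f(x_n)(x_n - x_{n-1})/(f(x_n) - f(x_{n-1}))

Iteration 1:
  f(0.630000) = -0.628839
  f(2.010000) = 0.819232
  x_2 = 2.010000 - 0.819232×(2.010000 - 0.630000)/(0.819232 - (-0.628839))
       = 1.229278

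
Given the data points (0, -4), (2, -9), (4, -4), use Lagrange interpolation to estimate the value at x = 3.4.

Lagrange interpolation formula:
P(x) = Σ yᵢ × Lᵢ(x)
where Lᵢ(x) = Π_{j≠i} (x - xⱼ)/(xᵢ - xⱼ)

L_0(3.4) = (3.4 - 2)/(0 - 2) × (3.4 - 4)/(0 - 4) = -0.105000
L_1(3.4) = (3.4 - 0)/(2 - 0) × (3.4 - 4)/(2 - 4) = 0.510000
L_2(3.4) = (3.4 - 0)/(4 - 0) × (3.4 - 2)/(4 - 2) = 0.595000

P(3.4) = (-4)×L_0(3.4) + (-9)×L_1(3.4) + (-4)×L_2(3.4)
P(3.4) = -6.550000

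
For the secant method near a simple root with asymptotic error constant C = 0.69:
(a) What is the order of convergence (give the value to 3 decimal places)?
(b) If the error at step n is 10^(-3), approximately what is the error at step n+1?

(a) Secant method has superlinear convergence with order φ = (1+√5)/2 ≈ 1.618.
    This means |e_{n+1}| ≈ C|e_n|^1.618.

(b) With |e_n| = 10^(-3) and C = 0.69:
    |e_{n+1}| ≈ 0.69 × (10^(-3))^1.618 = 0.69 × 10^(-4.85)

(a) ≈ 1.618 (golden ratio); (b) |e_{n+1}| ≈ 9.655e-06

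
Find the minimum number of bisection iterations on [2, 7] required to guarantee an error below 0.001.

We need (b-a)/2^n ≤ 0.001
(7 - 2)/2^n ≤ 0.001
5/2^n ≤ 0.001
2^n ≥ 5000
n ≥ log₂(5000) = 12.29
n ≥ 13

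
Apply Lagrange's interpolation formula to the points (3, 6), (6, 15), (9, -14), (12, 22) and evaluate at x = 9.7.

Lagrange interpolation formula:
P(x) = Σ yᵢ × Lᵢ(x)
where Lᵢ(x) = Π_{j≠i} (x - xⱼ)/(xᵢ - xⱼ)

L_0(9.7) = (9.7 - 6)/(3 - 6) × (9.7 - 9)/(3 - 9) × (9.7 - 12)/(3 - 12) = 0.036772
L_1(9.7) = (9.7 - 3)/(6 - 3) × (9.7 - 9)/(6 - 9) × (9.7 - 12)/(6 - 12) = -0.199759
L_2(9.7) = (9.7 - 3)/(9 - 3) × (9.7 - 6)/(9 - 6) × (9.7 - 12)/(9 - 12) = 1.055870
L_3(9.7) = (9.7 - 3)/(12 - 3) × (9.7 - 6)/(12 - 6) × (9.7 - 9)/(12 - 9) = 0.107117

P(9.7) = 6×L_0(9.7) + 15×L_1(9.7) + (-14)×L_2(9.7) + 22×L_3(9.7)
P(9.7) = -15.201364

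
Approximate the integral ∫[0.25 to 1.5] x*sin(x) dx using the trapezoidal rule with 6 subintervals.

f(x) = x*sin(x)
a = 0.25, b = 1.5, n = 6
h = (b - a)/n = 0.208333

Trapezoidal rule: (h/2)[f(x₀) + 2f(x₁) + 2f(x₂) + ... + f(xₙ)]

x_0 = 0.2500, f(x_0) = 0.061851, coefficient = 1
x_1 = 0.4583, f(x_1) = 0.202791, coefficient = 2
x_2 = 0.6667, f(x_2) = 0.412247, coefficient = 2
x_3 = 0.8750, f(x_3) = 0.671601, coefficient = 2
x_4 = 1.0833, f(x_4) = 0.957151, coefficient = 2
x_5 = 1.2917, f(x_5) = 1.241673, coefficient = 2
x_6 = 1.5000, f(x_6) = 1.496242, coefficient = 1

I ≈ (0.208333/2) × 8.529020 = 0.888440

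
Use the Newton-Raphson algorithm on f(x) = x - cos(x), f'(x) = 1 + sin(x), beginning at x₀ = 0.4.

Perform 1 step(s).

f(x) = x - cos(x)
f'(x) = 1 + sin(x)
x₀ = 0.4

Newton-Raphson formula: x_{n+1} = x_n - f(x_n)/f'(x_n)

Iteration 1:
  f(0.400000) = -0.521061
  f'(0.400000) = 1.389418
  x_1 = 0.400000 - (-0.521061)/1.389418 = 0.775021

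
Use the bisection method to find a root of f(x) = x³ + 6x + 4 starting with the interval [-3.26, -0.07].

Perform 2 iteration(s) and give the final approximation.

f(x) = x³ + 6x + 4
Initial interval: [-3.26, -0.07]

Iteration 1:
  c_1 = (-3.260000 + (-0.070000))/2 = -1.665000
  f(c_1) = f(-1.665000) = -10.605755
  f(a) × f(c) ≥ 0, new interval: [-1.665000, -0.070000]
Iteration 2:
  c_2 = (-1.665000 + (-0.070000))/2 = -0.867500
  f(c_2) = f(-0.867500) = -1.857843
  f(a) × f(c) ≥ 0, new interval: [-0.867500, -0.070000]

After 2 iteration(s), the approximation is c_2 = -0.867500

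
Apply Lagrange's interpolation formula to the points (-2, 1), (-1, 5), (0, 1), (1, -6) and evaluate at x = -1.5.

Lagrange interpolation formula:
P(x) = Σ yᵢ × Lᵢ(x)
where Lᵢ(x) = Π_{j≠i} (x - xⱼ)/(xᵢ - xⱼ)

L_0(-1.5) = (-1.5 - (-1))/(-2 - (-1)) × (-1.5 - 0)/(-2 - 0) × (-1.5 - 1)/(-2 - 1) = 0.312500
L_1(-1.5) = (-1.5 - (-2))/(-1 - (-2)) × (-1.5 - 0)/(-1 - 0) × (-1.5 - 1)/(-1 - 1) = 0.937500
L_2(-1.5) = (-1.5 - (-2))/(0 - (-2)) × (-1.5 - (-1))/(0 - (-1)) × (-1.5 - 1)/(0 - 1) = -0.312500
L_3(-1.5) = (-1.5 - (-2))/(1 - (-2)) × (-1.5 - (-1))/(1 - (-1)) × (-1.5 - 0)/(1 - 0) = 0.062500

P(-1.5) = 1×L_0(-1.5) + 5×L_1(-1.5) + 1×L_2(-1.5) + (-6)×L_3(-1.5)
P(-1.5) = 4.312500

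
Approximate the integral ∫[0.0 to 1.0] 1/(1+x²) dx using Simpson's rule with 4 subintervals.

f(x) = 1/(1+x²)
a = 0.0, b = 1.0, n = 4
h = (b - a)/n = 0.250000

Simpson's rule: (h/3)[f(x₀) + 4f(x₁) + 2f(x₂) + ... + f(xₙ)]

x_0 = 0.0000, f(x_0) = 1.000000, coefficient = 1
x_1 = 0.2500, f(x_1) = 0.941176, coefficient = 4
x_2 = 0.5000, f(x_2) = 0.800000, coefficient = 2
x_3 = 0.7500, f(x_3) = 0.640000, coefficient = 4
x_4 = 1.0000, f(x_4) = 0.500000, coefficient = 1

I ≈ (0.250000/3) × 9.424706 = 0.785392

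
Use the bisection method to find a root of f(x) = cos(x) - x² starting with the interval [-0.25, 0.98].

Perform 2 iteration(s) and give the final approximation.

f(x) = cos(x) - x²
Initial interval: [-0.25, 0.98]

Iteration 1:
  c_1 = (-0.250000 + 0.980000)/2 = 0.365000
  f(c_1) = f(0.365000) = 0.800899
  f(a) × f(c) ≥ 0, new interval: [0.365000, 0.980000]
Iteration 2:
  c_2 = (0.365000 + 0.980000)/2 = 0.672500
  f(c_2) = f(0.672500) = 0.330011
  f(a) × f(c) ≥ 0, new interval: [0.672500, 0.980000]

After 2 iteration(s), the approximation is c_2 = 0.672500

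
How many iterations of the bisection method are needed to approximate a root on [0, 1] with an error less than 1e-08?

We need (b-a)/2^n ≤ 1e-08
(1 - 0)/2^n ≤ 1e-08
1/2^n ≤ 1e-08
2^n ≥ 100000000
n ≥ log₂(100000000) = 26.58
n ≥ 27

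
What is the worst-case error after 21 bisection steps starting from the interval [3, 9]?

Bisection error bound: |error| ≤ (b-a)/2^n
|error| ≤ (9 - 3)/2^21 = 6/2^21
|error| ≤ 0.0000028610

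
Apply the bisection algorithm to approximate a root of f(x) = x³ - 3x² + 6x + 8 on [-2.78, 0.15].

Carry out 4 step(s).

f(x) = x³ - 3x² + 6x + 8
Initial interval: [-2.78, 0.15]

Iteration 1:
  c_1 = (-2.780000 + 0.150000)/2 = -1.315000
  f(c_1) = f(-1.315000) = -7.351606
  f(a) × f(c) ≥ 0, new interval: [-1.315000, 0.150000]
Iteration 2:
  c_2 = (-1.315000 + 0.150000)/2 = -0.582500
  f(c_2) = f(-0.582500) = 3.289435
  f(a) × f(c) < 0, new interval: [-1.315000, -0.582500]
Iteration 3:
  c_3 = (-1.315000 + (-0.582500))/2 = -0.948750
  f(c_3) = f(-0.948750) = -1.246875
  f(a) × f(c) ≥ 0, new interval: [-0.948750, -0.582500]
Iteration 4:
  c_4 = (-0.948750 + (-0.582500))/2 = -0.765625
  f(c_4) = f(-0.765625) = 1.198910
  f(a) × f(c) < 0, new interval: [-0.948750, -0.765625]

After 4 iteration(s), the approximation is c_4 = -0.765625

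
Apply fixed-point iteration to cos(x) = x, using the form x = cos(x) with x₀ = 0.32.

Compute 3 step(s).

Equation: cos(x) = x
Fixed-point form: x = cos(x)
x₀ = 0.32

x_1 = g(0.320000) = 0.949235
x_2 = g(0.949235) = 0.582305
x_3 = g(0.582305) = 0.835197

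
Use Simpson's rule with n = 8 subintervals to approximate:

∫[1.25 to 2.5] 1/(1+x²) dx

f(x) = 1/(1+x²)
a = 1.25, b = 2.5, n = 8
h = (b - a)/n = 0.156250

Simpson's rule: (h/3)[f(x₀) + 4f(x₁) + 2f(x₂) + ... + f(xₙ)]

x_0 = 1.2500, f(x_0) = 0.390244, coefficient = 1
x_1 = 1.4062, f(x_1) = 0.335848, coefficient = 4
x_2 = 1.5625, f(x_2) = 0.290579, coefficient = 2
x_3 = 1.7188, f(x_3) = 0.252902, coefficient = 4
x_4 = 1.8750, f(x_4) = 0.221453, coefficient = 2
x_5 = 2.0312, f(x_5) = 0.195085, coefficient = 4
x_6 = 2.1875, f(x_6) = 0.172856, coefficient = 2
x_7 = 2.3438, f(x_7) = 0.154008, coefficient = 4
x_8 = 2.5000, f(x_8) = 0.137931, coefficient = 1

I ≈ (0.156250/3) × 5.649322 = 0.294236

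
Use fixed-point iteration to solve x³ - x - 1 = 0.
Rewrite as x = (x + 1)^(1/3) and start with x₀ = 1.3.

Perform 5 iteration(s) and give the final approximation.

Equation: x³ - x - 1 = 0
Fixed-point form: x = (x + 1)^(1/3)
x₀ = 1.3

x_1 = g(1.300000) = 1.320006
x_2 = g(1.320006) = 1.323822
x_3 = g(1.323822) = 1.324548
x_4 = g(1.324548) = 1.324686
x_5 = g(1.324686) = 1.324712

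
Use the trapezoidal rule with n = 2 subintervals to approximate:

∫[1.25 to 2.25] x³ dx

f(x) = x³
a = 1.25, b = 2.25, n = 2
h = (b - a)/n = 0.500000

Trapezoidal rule: (h/2)[f(x₀) + 2f(x₁) + 2f(x₂) + ... + f(xₙ)]

x_0 = 1.2500, f(x_0) = 1.953125, coefficient = 1
x_1 = 1.7500, f(x_1) = 5.359375, coefficient = 2
x_2 = 2.2500, f(x_2) = 11.390625, coefficient = 1

I ≈ (0.500000/2) × 24.062500 = 6.015625
Exact value: 5.796875
Error: 0.218750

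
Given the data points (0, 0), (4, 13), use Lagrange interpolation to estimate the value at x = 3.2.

Lagrange interpolation formula:
P(x) = Σ yᵢ × Lᵢ(x)
where Lᵢ(x) = Π_{j≠i} (x - xⱼ)/(xᵢ - xⱼ)

L_0(3.2) = (3.2 - 4)/(0 - 4) = 0.200000
L_1(3.2) = (3.2 - 0)/(4 - 0) = 0.800000

P(3.2) = 0×L_0(3.2) + 13×L_1(3.2)
P(3.2) = 10.400000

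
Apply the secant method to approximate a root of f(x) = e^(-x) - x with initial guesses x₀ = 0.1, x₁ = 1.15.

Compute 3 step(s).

f(x) = e^(-x) - x
x₀ = 0.1, x₁ = 1.15

Secant formula: x_{n+1} = x_n - f(x_n)(x_n - x_{n-1})/(f(x_n) - f(x_{n-1}))

Iteration 1:
  f(0.100000) = 0.804837
  f(1.150000) = -0.833363
  x_2 = 1.150000 - (-0.833363)×(1.150000 - 0.100000)/(-0.833363 - 0.804837)
       = 0.615858
Iteration 2:
  f(1.150000) = -0.833363
  f(0.615858) = -0.075681
  x_3 = 0.615858 - (-0.075681)×(0.615858 - 1.150000)/(-0.075681 - (-0.833363))
       = 0.562505
Iteration 3:
  f(0.615858) = -0.075681
  f(0.562505) = 0.007274
  x_4 = 0.562505 - 0.007274×(0.562505 - 0.615858)/(0.007274 - (-0.075681))
       = 0.567184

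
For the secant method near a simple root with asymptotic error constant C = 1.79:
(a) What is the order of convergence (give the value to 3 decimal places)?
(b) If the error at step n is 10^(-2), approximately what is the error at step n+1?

(a) Secant method has superlinear convergence with order φ = (1+√5)/2 ≈ 1.618.
    This means |e_{n+1}| ≈ C|e_n|^1.618.

(b) With |e_n| = 10^(-2) and C = 1.79:
    |e_{n+1}| ≈ 1.79 × (10^(-2))^1.618 = 1.79 × 10^(-3.24)

(a) ≈ 1.618 (golden ratio); (b) |e_{n+1}| ≈ 1.039e-03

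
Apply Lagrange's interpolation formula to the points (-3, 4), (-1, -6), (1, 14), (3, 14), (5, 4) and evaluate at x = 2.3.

Lagrange interpolation formula:
P(x) = Σ yᵢ × Lᵢ(x)
where Lᵢ(x) = Π_{j≠i} (x - xⱼ)/(xᵢ - xⱼ)

L_0(2.3) = (2.3 - (-1))/(-3 - (-1)) × (2.3 - 1)/(-3 - 1) × (2.3 - 3)/(-3 - 3) × (2.3 - 5)/(-3 - 5) = 0.021115
L_1(2.3) = (2.3 - (-3))/(-1 - (-3)) × (2.3 - 1)/(-1 - 1) × (2.3 - 3)/(-1 - 3) × (2.3 - 5)/(-1 - 5) = -0.135647
L_2(2.3) = (2.3 - (-3))/(1 - (-3)) × (2.3 - (-1))/(1 - (-1)) × (2.3 - 3)/(1 - 3) × (2.3 - 5)/(1 - 5) = 0.516502
L_3(2.3) = (2.3 - (-3))/(3 - (-3)) × (2.3 - (-1))/(3 - (-1)) × (2.3 - 1)/(3 - 1) × (2.3 - 5)/(3 - 5) = 0.639478
L_4(2.3) = (2.3 - (-3))/(5 - (-3)) × (2.3 - (-1))/(5 - (-1)) × (2.3 - 1)/(5 - 1) × (2.3 - 3)/(5 - 3) = -0.041448

P(2.3) = 4×L_0(2.3) + (-6)×L_1(2.3) + 14×L_2(2.3) + 14×L_3(2.3) + 4×L_4(2.3)
P(2.3) = 16.916266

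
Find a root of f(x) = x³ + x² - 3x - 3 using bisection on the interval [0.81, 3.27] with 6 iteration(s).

f(x) = x³ + x² - 3x - 3
Initial interval: [0.81, 3.27]

Iteration 1:
  c_1 = (0.810000 + 3.270000)/2 = 2.040000
  f(c_1) = f(2.040000) = 3.531264
  f(a) × f(c) < 0, new interval: [0.810000, 2.040000]
Iteration 2:
  c_2 = (0.810000 + 2.040000)/2 = 1.425000
  f(c_2) = f(1.425000) = -2.350734
  f(a) × f(c) ≥ 0, new interval: [1.425000, 2.040000]
Iteration 3:
  c_3 = (1.425000 + 2.040000)/2 = 1.732500
  f(c_3) = f(1.732500) = 0.004252
  f(a) × f(c) < 0, new interval: [1.425000, 1.732500]
Iteration 4:
  c_4 = (1.425000 + 1.732500)/2 = 1.578750
  f(c_4) = f(1.578750) = -1.308841
  f(a) × f(c) ≥ 0, new interval: [1.578750, 1.732500]
Iteration 5:
  c_5 = (1.578750 + 1.732500)/2 = 1.655625
  f(c_5) = f(1.655625) = -0.687557
  f(a) × f(c) ≥ 0, new interval: [1.655625, 1.732500]
Iteration 6:
  c_6 = (1.655625 + 1.732500)/2 = 1.694062
  f(c_6) = f(1.694062) = -0.350638
  f(a) × f(c) ≥ 0, new interval: [1.694062, 1.732500]

After 6 iteration(s), the approximation is c_6 = 1.694062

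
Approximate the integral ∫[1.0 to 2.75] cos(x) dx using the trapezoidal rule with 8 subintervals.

f(x) = cos(x)
a = 1.0, b = 2.75, n = 8
h = (b - a)/n = 0.218750

Trapezoidal rule: (h/2)[f(x₀) + 2f(x₁) + 2f(x₂) + ... + f(xₙ)]

x_0 = 1.0000, f(x_0) = 0.540302, coefficient = 1
x_1 = 1.2188, f(x_1) = 0.344819, coefficient = 2
x_2 = 1.4375, f(x_2) = 0.132902, coefficient = 2
x_3 = 1.6562, f(x_3) = -0.085350, coefficient = 2
x_4 = 1.8750, f(x_4) = -0.299534, coefficient = 2
x_5 = 2.0938, f(x_5) = -0.499441, coefficient = 2
x_6 = 2.3125, f(x_6) = -0.675545, coefficient = 2
x_7 = 2.5312, f(x_7) = -0.819452, coefficient = 2
x_8 = 2.7500, f(x_8) = -0.924302, coefficient = 1

I ≈ (0.218750/2) × -4.187200 = -0.457975
Exact value: -0.459810
Error: 0.001835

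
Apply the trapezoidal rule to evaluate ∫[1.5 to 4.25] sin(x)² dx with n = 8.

f(x) = sin(x)²
a = 1.5, b = 4.25, n = 8
h = (b - a)/n = 0.343750

Trapezoidal rule: (h/2)[f(x₀) + 2f(x₁) + 2f(x₂) + ... + f(xₙ)]

x_0 = 1.5000, f(x_0) = 0.994996, coefficient = 1
x_1 = 1.8438, f(x_1) = 0.927328, coefficient = 2
x_2 = 2.1875, f(x_2) = 0.665512, coefficient = 2
x_3 = 2.5312, f(x_3) = 0.328499, coefficient = 2
x_4 = 2.8750, f(x_4) = 0.069404, coefficient = 2
x_5 = 3.2188, f(x_5) = 0.005941, coefficient = 2
x_6 = 3.5625, f(x_6) = 0.166945, coefficient = 2
x_7 = 3.9062, f(x_7) = 0.479265, coefficient = 2
x_8 = 4.2500, f(x_8) = 0.801006, coefficient = 1

I ≈ (0.343750/2) × 7.081791 = 1.217183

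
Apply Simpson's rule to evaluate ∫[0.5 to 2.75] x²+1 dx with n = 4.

f(x) = x²+1
a = 0.5, b = 2.75, n = 4
h = (b - a)/n = 0.562500

Simpson's rule: (h/3)[f(x₀) + 4f(x₁) + 2f(x₂) + ... + f(xₙ)]

x_0 = 0.5000, f(x_0) = 1.250000, coefficient = 1
x_1 = 1.0625, f(x_1) = 2.128906, coefficient = 4
x_2 = 1.6250, f(x_2) = 3.640625, coefficient = 2
x_3 = 2.1875, f(x_3) = 5.785156, coefficient = 4
x_4 = 2.7500, f(x_4) = 8.562500, coefficient = 1

I ≈ (0.562500/3) × 48.750000 = 9.140625
Exact value: 9.140625
Error: 0.000000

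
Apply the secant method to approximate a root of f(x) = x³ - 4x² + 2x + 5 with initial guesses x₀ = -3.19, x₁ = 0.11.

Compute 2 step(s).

f(x) = x³ - 4x² + 2x + 5
x₀ = -3.19, x₁ = 0.11

Secant formula: x_{n+1} = x_n - f(x_n)(x_n - x_{n-1})/(f(x_n) - f(x_{n-1}))

Iteration 1:
  f(-3.190000) = -74.546159
  f(0.110000) = 5.172931
  x_2 = 0.110000 - 5.172931×(0.110000 - (-3.190000))/(5.172931 - (-74.546159))
       = -0.104135
Iteration 2:
  f(0.110000) = 5.172931
  f(-0.104135) = 4.747223
  x_3 = -0.104135 - 4.747223×(-0.104135 - 0.110000)/(4.747223 - 5.172931)
       = -2.492038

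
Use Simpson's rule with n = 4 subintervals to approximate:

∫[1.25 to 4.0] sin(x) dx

f(x) = sin(x)
a = 1.25, b = 4.0, n = 4
h = (b - a)/n = 0.687500

Simpson's rule: (h/3)[f(x₀) + 4f(x₁) + 2f(x₂) + ... + f(xₙ)]

x_0 = 1.2500, f(x_0) = 0.948985, coefficient = 1
x_1 = 1.9375, f(x_1) = 0.933514, coefficient = 4
x_2 = 2.6250, f(x_2) = 0.493920, coefficient = 2
x_3 = 3.3125, f(x_3) = -0.170077, coefficient = 4
x_4 = 4.0000, f(x_4) = -0.756802, coefficient = 1

I ≈ (0.687500/3) × 4.233774 = 0.970240
Exact value: 0.968966
Error: 0.001274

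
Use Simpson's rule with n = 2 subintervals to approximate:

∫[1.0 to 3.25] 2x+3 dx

f(x) = 2x+3
a = 1.0, b = 3.25, n = 2
h = (b - a)/n = 1.125000

Simpson's rule: (h/3)[f(x₀) + 4f(x₁) + 2f(x₂) + ... + f(xₙ)]

x_0 = 1.0000, f(x_0) = 5.000000, coefficient = 1
x_1 = 2.1250, f(x_1) = 7.250000, coefficient = 4
x_2 = 3.2500, f(x_2) = 9.500000, coefficient = 1

I ≈ (1.125000/3) × 43.500000 = 16.312500
Exact value: 16.312500
Error: 0.000000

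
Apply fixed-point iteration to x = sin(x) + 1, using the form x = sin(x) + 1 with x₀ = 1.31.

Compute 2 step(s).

Equation: x = sin(x) + 1
Fixed-point form: x = sin(x) + 1
x₀ = 1.31

x_1 = g(1.310000) = 1.966185
x_2 = g(1.966185) = 1.922847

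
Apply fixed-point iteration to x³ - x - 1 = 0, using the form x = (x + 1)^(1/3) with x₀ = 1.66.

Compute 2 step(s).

Equation: x³ - x - 1 = 0
Fixed-point form: x = (x + 1)^(1/3)
x₀ = 1.66

x_1 = g(1.660000) = 1.385566
x_2 = g(1.385566) = 1.336176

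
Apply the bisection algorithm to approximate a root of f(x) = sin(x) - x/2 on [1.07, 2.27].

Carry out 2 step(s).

f(x) = sin(x) - x/2
Initial interval: [1.07, 2.27]

Iteration 1:
  c_1 = (1.070000 + 2.270000)/2 = 1.670000
  f(c_1) = f(1.670000) = 0.160083
  f(a) × f(c) ≥ 0, new interval: [1.670000, 2.270000]
Iteration 2:
  c_2 = (1.670000 + 2.270000)/2 = 1.970000
  f(c_2) = f(1.970000) = -0.063629
  f(a) × f(c) < 0, new interval: [1.670000, 1.970000]

After 2 iteration(s), the approximation is c_2 = 1.970000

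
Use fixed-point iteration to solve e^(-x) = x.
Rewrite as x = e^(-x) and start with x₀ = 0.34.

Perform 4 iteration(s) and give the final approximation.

Equation: e^(-x) = x
Fixed-point form: x = e^(-x)
x₀ = 0.34

x_1 = g(0.340000) = 0.711770
x_2 = g(0.711770) = 0.490775
x_3 = g(0.490775) = 0.612152
x_4 = g(0.612152) = 0.542183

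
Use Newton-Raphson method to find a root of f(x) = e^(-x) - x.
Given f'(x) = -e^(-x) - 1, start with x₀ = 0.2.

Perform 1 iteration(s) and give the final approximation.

f(x) = e^(-x) - x
f'(x) = -e^(-x) - 1
x₀ = 0.2

Newton-Raphson formula: x_{n+1} = x_n - f(x_n)/f'(x_n)

Iteration 1:
  f(0.200000) = 0.618731
  f'(0.200000) = -1.818731
  x_1 = 0.200000 - 0.618731/(-1.818731) = 0.540199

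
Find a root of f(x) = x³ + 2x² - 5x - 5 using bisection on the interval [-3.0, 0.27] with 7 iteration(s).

f(x) = x³ + 2x² - 5x - 5
Initial interval: [-3.0, 0.27]

Iteration 1:
  c_1 = (-3.000000 + 0.270000)/2 = -1.365000
  f(c_1) = f(-1.365000) = 3.008148
  f(a) × f(c) ≥ 0, new interval: [-1.365000, 0.270000]
Iteration 2:
  c_2 = (-1.365000 + 0.270000)/2 = -0.547500
  f(c_2) = f(-0.547500) = -1.827104
  f(a) × f(c) < 0, new interval: [-1.365000, -0.547500]
Iteration 3:
  c_3 = (-1.365000 + (-0.547500))/2 = -0.956250
  f(c_3) = f(-0.956250) = 0.735670
  f(a) × f(c) ≥ 0, new interval: [-0.956250, -0.547500]
Iteration 4:
  c_4 = (-0.956250 + (-0.547500))/2 = -0.751875
  f(c_4) = f(-0.751875) = -0.535040
  f(a) × f(c) < 0, new interval: [-0.956250, -0.751875]
Iteration 5:
  c_5 = (-0.956250 + (-0.751875))/2 = -0.854063
  f(c_5) = f(-0.854063) = 0.106185
  f(a) × f(c) ≥ 0, new interval: [-0.854063, -0.751875]
Iteration 6:
  c_6 = (-0.854063 + (-0.751875))/2 = -0.802969
  f(c_6) = f(-0.802969) = -0.213360
  f(a) × f(c) < 0, new interval: [-0.854063, -0.802969]
Iteration 7:
  c_7 = (-0.854063 + (-0.802969))/2 = -0.828516
  f(c_7) = f(-0.828516) = -0.053270
  f(a) × f(c) < 0, new interval: [-0.854063, -0.828516]

After 7 iteration(s), the approximation is c_7 = -0.828516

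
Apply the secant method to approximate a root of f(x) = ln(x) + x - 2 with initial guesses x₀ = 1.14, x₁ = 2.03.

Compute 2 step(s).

f(x) = ln(x) + x - 2
x₀ = 1.14, x₁ = 2.03

Secant formula: x_{n+1} = x_n - f(x_n)(x_n - x_{n-1})/(f(x_n) - f(x_{n-1}))

Iteration 1:
  f(1.140000) = -0.728972
  f(2.030000) = 0.738036
  x_2 = 2.030000 - 0.738036×(2.030000 - 1.140000)/(0.738036 - (-0.728972))
       = 1.582251
Iteration 2:
  f(2.030000) = 0.738036
  f(1.582251) = 0.041099
  x_3 = 1.582251 - 0.041099×(1.582251 - 2.030000)/(0.041099 - 0.738036)
       = 1.555847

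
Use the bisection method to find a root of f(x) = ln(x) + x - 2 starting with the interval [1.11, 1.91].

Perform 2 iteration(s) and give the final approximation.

f(x) = ln(x) + x - 2
Initial interval: [1.11, 1.91]

Iteration 1:
  c_1 = (1.110000 + 1.910000)/2 = 1.510000
  f(c_1) = f(1.510000) = -0.077890
  f(a) × f(c) ≥ 0, new interval: [1.510000, 1.910000]
Iteration 2:
  c_2 = (1.510000 + 1.910000)/2 = 1.710000
  f(c_2) = f(1.710000) = 0.246493
  f(a) × f(c) < 0, new interval: [1.510000, 1.710000]

After 2 iteration(s), the approximation is c_2 = 1.710000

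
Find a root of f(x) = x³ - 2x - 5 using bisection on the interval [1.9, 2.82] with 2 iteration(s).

f(x) = x³ - 2x - 5
Initial interval: [1.9, 2.82]

Iteration 1:
  c_1 = (1.900000 + 2.820000)/2 = 2.360000
  f(c_1) = f(2.360000) = 3.424256
  f(a) × f(c) < 0, new interval: [1.900000, 2.360000]
Iteration 2:
  c_2 = (1.900000 + 2.360000)/2 = 2.130000
  f(c_2) = f(2.130000) = 0.403597
  f(a) × f(c) < 0, new interval: [1.900000, 2.130000]

After 2 iteration(s), the approximation is c_2 = 2.130000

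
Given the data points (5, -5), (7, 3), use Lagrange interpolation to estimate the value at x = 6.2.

Lagrange interpolation formula:
P(x) = Σ yᵢ × Lᵢ(x)
where Lᵢ(x) = Π_{j≠i} (x - xⱼ)/(xᵢ - xⱼ)

L_0(6.2) = (6.2 - 7)/(5 - 7) = 0.400000
L_1(6.2) = (6.2 - 5)/(7 - 5) = 0.600000

P(6.2) = (-5)×L_0(6.2) + 3×L_1(6.2)
P(6.2) = -0.200000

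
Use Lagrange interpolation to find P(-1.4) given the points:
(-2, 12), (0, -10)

Lagrange interpolation formula:
P(x) = Σ yᵢ × Lᵢ(x)
where Lᵢ(x) = Π_{j≠i} (x - xⱼ)/(xᵢ - xⱼ)

L_0(-1.4) = (-1.4 - 0)/(-2 - 0) = 0.700000
L_1(-1.4) = (-1.4 - (-2))/(0 - (-2)) = 0.300000

P(-1.4) = 12×L_0(-1.4) + (-10)×L_1(-1.4)
P(-1.4) = 5.400000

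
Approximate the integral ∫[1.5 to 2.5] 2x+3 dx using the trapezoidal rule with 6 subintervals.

f(x) = 2x+3
a = 1.5, b = 2.5, n = 6
h = (b - a)/n = 0.166667

Trapezoidal rule: (h/2)[f(x₀) + 2f(x₁) + 2f(x₂) + ... + f(xₙ)]

x_0 = 1.5000, f(x_0) = 6.000000, coefficient = 1
x_1 = 1.6667, f(x_1) = 6.333333, coefficient = 2
x_2 = 1.8333, f(x_2) = 6.666667, coefficient = 2
x_3 = 2.0000, f(x_3) = 7.000000, coefficient = 2
x_4 = 2.1667, f(x_4) = 7.333333, coefficient = 2
x_5 = 2.3333, f(x_5) = 7.666667, coefficient = 2
x_6 = 2.5000, f(x_6) = 8.000000, coefficient = 1

I ≈ (0.166667/2) × 84.000000 = 7.000000
Exact value: 7.000000
Error: 0.000000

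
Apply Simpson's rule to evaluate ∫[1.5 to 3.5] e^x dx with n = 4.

f(x) = e^x
a = 1.5, b = 3.5, n = 4
h = (b - a)/n = 0.500000

Simpson's rule: (h/3)[f(x₀) + 4f(x₁) + 2f(x₂) + ... + f(xₙ)]

x_0 = 1.5000, f(x_0) = 4.481689, coefficient = 1
x_1 = 2.0000, f(x_1) = 7.389056, coefficient = 4
x_2 = 2.5000, f(x_2) = 12.182494, coefficient = 2
x_3 = 3.0000, f(x_3) = 20.085537, coefficient = 4
x_4 = 3.5000, f(x_4) = 33.115452, coefficient = 1

I ≈ (0.500000/3) × 171.860501 = 28.643417
Exact value: 28.633763
Error: 0.009654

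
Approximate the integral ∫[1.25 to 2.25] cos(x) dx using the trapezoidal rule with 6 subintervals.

f(x) = cos(x)
a = 1.25, b = 2.25, n = 6
h = (b - a)/n = 0.166667

Trapezoidal rule: (h/2)[f(x₀) + 2f(x₁) + 2f(x₂) + ... + f(xₙ)]

x_0 = 1.2500, f(x_0) = 0.315322, coefficient = 1
x_1 = 1.4167, f(x_1) = 0.153520, coefficient = 2
x_2 = 1.5833, f(x_2) = -0.012537, coefficient = 2
x_3 = 1.7500, f(x_3) = -0.178246, coefficient = 2
x_4 = 1.9167, f(x_4) = -0.339016, coefficient = 2
x_5 = 2.0833, f(x_5) = -0.490390, coefficient = 2
x_6 = 2.2500, f(x_6) = -0.628174, coefficient = 1

I ≈ (0.166667/2) × -2.046187 = -0.170516
Exact value: -0.170911
Error: 0.000396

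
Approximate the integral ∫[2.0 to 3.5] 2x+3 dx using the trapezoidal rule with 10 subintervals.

f(x) = 2x+3
a = 2.0, b = 3.5, n = 10
h = (b - a)/n = 0.150000

Trapezoidal rule: (h/2)[f(x₀) + 2f(x₁) + 2f(x₂) + ... + f(xₙ)]

x_0 = 2.0000, f(x_0) = 7.000000, coefficient = 1
x_1 = 2.1500, f(x_1) = 7.300000, coefficient = 2
x_2 = 2.3000, f(x_2) = 7.600000, coefficient = 2
x_3 = 2.4500, f(x_3) = 7.900000, coefficient = 2
x_4 = 2.6000, f(x_4) = 8.200000, coefficient = 2
x_5 = 2.7500, f(x_5) = 8.500000, coefficient = 2
x_6 = 2.9000, f(x_6) = 8.800000, coefficient = 2
x_7 = 3.0500, f(x_7) = 9.100000, coefficient = 2
x_8 = 3.2000, f(x_8) = 9.400000, coefficient = 2
x_9 = 3.3500, f(x_9) = 9.700000, coefficient = 2
x_10 = 3.5000, f(x_10) = 10.000000, coefficient = 1

I ≈ (0.150000/2) × 170.000000 = 12.750000
Exact value: 12.750000
Error: 0.000000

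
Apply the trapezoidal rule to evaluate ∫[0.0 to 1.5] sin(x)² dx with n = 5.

f(x) = sin(x)²
a = 0.0, b = 1.5, n = 5
h = (b - a)/n = 0.300000

Trapezoidal rule: (h/2)[f(x₀) + 2f(x₁) + 2f(x₂) + ... + f(xₙ)]

x_0 = 0.0000, f(x_0) = 0.000000, coefficient = 1
x_1 = 0.3000, f(x_1) = 0.087332, coefficient = 2
x_2 = 0.6000, f(x_2) = 0.318821, coefficient = 2
x_3 = 0.9000, f(x_3) = 0.613601, coefficient = 2
x_4 = 1.2000, f(x_4) = 0.868697, coefficient = 2
x_5 = 1.5000, f(x_5) = 0.994996, coefficient = 1

I ≈ (0.300000/2) × 4.771899 = 0.715785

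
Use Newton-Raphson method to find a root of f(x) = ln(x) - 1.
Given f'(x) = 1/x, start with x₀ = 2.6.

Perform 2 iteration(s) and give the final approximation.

f(x) = ln(x) - 1
f'(x) = 1/x
x₀ = 2.6

Newton-Raphson formula: x_{n+1} = x_n - f(x_n)/f'(x_n)

Iteration 1:
  f(2.600000) = -0.044489
  f'(2.600000) = 0.384615
  x_1 = 2.600000 - (-0.044489)/0.384615 = 2.715670
Iteration 2:
  f(2.715670) = -0.000961
  f'(2.715670) = 0.368233
  x_2 = 2.715670 - (-0.000961)/0.368233 = 2.718281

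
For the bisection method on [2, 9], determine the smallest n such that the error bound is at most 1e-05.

We need (b-a)/2^n ≤ 1e-05
(9 - 2)/2^n ≤ 1e-05
7/2^n ≤ 1e-05
2^n ≥ 700000
n ≥ log₂(700000) = 19.42
n ≥ 20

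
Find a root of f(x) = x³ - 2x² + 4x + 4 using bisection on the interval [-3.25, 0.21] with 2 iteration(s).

f(x) = x³ - 2x² + 4x + 4
Initial interval: [-3.25, 0.21]

Iteration 1:
  c_1 = (-3.250000 + 0.210000)/2 = -1.520000
  f(c_1) = f(-1.520000) = -10.212608
  f(a) × f(c) ≥ 0, new interval: [-1.520000, 0.210000]
Iteration 2:
  c_2 = (-1.520000 + 0.210000)/2 = -0.655000
  f(c_2) = f(-0.655000) = 0.240939
  f(a) × f(c) < 0, new interval: [-1.520000, -0.655000]

After 2 iteration(s), the approximation is c_2 = -0.655000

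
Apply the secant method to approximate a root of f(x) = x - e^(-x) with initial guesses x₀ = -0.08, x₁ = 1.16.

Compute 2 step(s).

f(x) = x - e^(-x)
x₀ = -0.08, x₁ = 1.16

Secant formula: x_{n+1} = x_n - f(x_n)(x_n - x_{n-1})/(f(x_n) - f(x_{n-1}))

Iteration 1:
  f(-0.080000) = -1.163287
  f(1.160000) = 0.846514
  x_2 = 1.160000 - 0.846514×(1.160000 - (-0.080000))/(0.846514 - (-1.163287))
       = 0.637721
Iteration 2:
  f(1.160000) = 0.846514
  f(0.637721) = 0.109225
  x_3 = 0.637721 - 0.109225×(0.637721 - 1.160000)/(0.109225 - 0.846514)
       = 0.560348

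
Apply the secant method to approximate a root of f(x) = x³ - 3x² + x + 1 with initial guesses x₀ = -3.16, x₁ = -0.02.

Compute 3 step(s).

f(x) = x³ - 3x² + x + 1
x₀ = -3.16, x₁ = -0.02

Secant formula: x_{n+1} = x_n - f(x_n)(x_n - x_{n-1})/(f(x_n) - f(x_{n-1}))

Iteration 1:
  f(-3.160000) = -63.671296
  f(-0.020000) = 0.978792
  x_2 = -0.020000 - 0.978792×(-0.020000 - (-3.160000))/(0.978792 - (-63.671296))
       = -0.067539
Iteration 2:
  f(-0.020000) = 0.978792
  f(-0.067539) = 0.918468
  x_3 = -0.067539 - 0.918468×(-0.067539 - (-0.020000))/(0.918468 - 0.978792)
       = -0.791352
Iteration 3:
  f(-0.067539) = 0.918468
  f(-0.791352) = -2.165644
  x_4 = -0.791352 - (-2.165644)×(-0.791352 - (-0.067539))/(-2.165644 - 0.918468)
       = -0.283095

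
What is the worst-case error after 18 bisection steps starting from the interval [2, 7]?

Bisection error bound: |error| ≤ (b-a)/2^n
|error| ≤ (7 - 2)/2^18 = 5/2^18
|error| ≤ 0.0000190735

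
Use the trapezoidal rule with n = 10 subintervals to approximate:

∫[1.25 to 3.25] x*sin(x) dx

f(x) = x*sin(x)
a = 1.25, b = 3.25, n = 10
h = (b - a)/n = 0.200000

Trapezoidal rule: (h/2)[f(x₀) + 2f(x₁) + 2f(x₂) + ... + f(xₙ)]

x_0 = 1.2500, f(x_0) = 1.186231, coefficient = 1
x_1 = 1.4500, f(x_1) = 1.439434, coefficient = 2
x_2 = 1.6500, f(x_2) = 1.644827, coefficient = 2
x_3 = 1.8500, f(x_3) = 1.778359, coefficient = 2
x_4 = 2.0500, f(x_4) = 1.819093, coefficient = 2
x_5 = 2.2500, f(x_5) = 1.750665, coefficient = 2
x_6 = 2.4500, f(x_6) = 1.562524, coefficient = 2
x_7 = 2.6500, f(x_7) = 1.250881, coefficient = 2
x_8 = 2.8500, f(x_8) = 0.819312, coefficient = 2
x_9 = 3.0500, f(x_9) = 0.278967, coefficient = 2
x_10 = 3.2500, f(x_10) = -0.351634, coefficient = 1

I ≈ (0.200000/2) × 25.522720 = 2.552272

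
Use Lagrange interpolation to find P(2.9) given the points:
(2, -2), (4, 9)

Lagrange interpolation formula:
P(x) = Σ yᵢ × Lᵢ(x)
where Lᵢ(x) = Π_{j≠i} (x - xⱼ)/(xᵢ - xⱼ)

L_0(2.9) = (2.9 - 4)/(2 - 4) = 0.550000
L_1(2.9) = (2.9 - 2)/(4 - 2) = 0.450000

P(2.9) = (-2)×L_0(2.9) + 9×L_1(2.9)
P(2.9) = 2.950000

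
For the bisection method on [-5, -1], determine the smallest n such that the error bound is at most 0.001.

We need (b-a)/2^n ≤ 0.001
(-1 - (-5))/2^n ≤ 0.001
4/2^n ≤ 0.001
2^n ≥ 4000
n ≥ log₂(4000) = 11.97
n ≥ 12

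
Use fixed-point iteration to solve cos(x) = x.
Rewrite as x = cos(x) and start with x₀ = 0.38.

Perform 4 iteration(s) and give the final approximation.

Equation: cos(x) = x
Fixed-point form: x = cos(x)
x₀ = 0.38

x_1 = g(0.380000) = 0.928665
x_2 = g(0.928665) = 0.598904
x_3 = g(0.598904) = 0.825954
x_4 = g(0.825954) = 0.677856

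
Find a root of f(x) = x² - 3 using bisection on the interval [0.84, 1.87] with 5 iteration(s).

f(x) = x² - 3
Initial interval: [0.84, 1.87]

Iteration 1:
  c_1 = (0.840000 + 1.870000)/2 = 1.355000
  f(c_1) = f(1.355000) = -1.163975
  f(a) × f(c) ≥ 0, new interval: [1.355000, 1.870000]
Iteration 2:
  c_2 = (1.355000 + 1.870000)/2 = 1.612500
  f(c_2) = f(1.612500) = -0.399844
  f(a) × f(c) ≥ 0, new interval: [1.612500, 1.870000]
Iteration 3:
  c_3 = (1.612500 + 1.870000)/2 = 1.741250
  f(c_3) = f(1.741250) = 0.031952
  f(a) × f(c) < 0, new interval: [1.612500, 1.741250]
Iteration 4:
  c_4 = (1.612500 + 1.741250)/2 = 1.676875
  f(c_4) = f(1.676875) = -0.188090
  f(a) × f(c) ≥ 0, new interval: [1.676875, 1.741250]
Iteration 5:
  c_5 = (1.676875 + 1.741250)/2 = 1.709062
  f(c_5) = f(1.709062) = -0.079105
  f(a) × f(c) ≥ 0, new interval: [1.709062, 1.741250]

After 5 iteration(s), the approximation is c_5 = 1.709062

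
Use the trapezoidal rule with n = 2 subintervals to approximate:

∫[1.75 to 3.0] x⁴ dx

f(x) = x⁴
a = 1.75, b = 3.0, n = 2
h = (b - a)/n = 0.625000

Trapezoidal rule: (h/2)[f(x₀) + 2f(x₁) + 2f(x₂) + ... + f(xₙ)]

x_0 = 1.7500, f(x_0) = 9.378906, coefficient = 1
x_1 = 2.3750, f(x_1) = 31.816650, coefficient = 2
x_2 = 3.0000, f(x_2) = 81.000000, coefficient = 1

I ≈ (0.625000/2) × 154.012207 = 48.128815
Exact value: 45.317383
Error: 2.811432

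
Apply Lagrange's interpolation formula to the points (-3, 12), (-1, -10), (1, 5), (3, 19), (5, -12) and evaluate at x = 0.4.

Lagrange interpolation formula:
P(x) = Σ yᵢ × Lᵢ(x)
where Lᵢ(x) = Π_{j≠i} (x - xⱼ)/(xᵢ - xⱼ)

L_0(0.4) = (0.4 - (-1))/(-3 - (-1)) × (0.4 - 1)/(-3 - 1) × (0.4 - 3)/(-3 - 3) × (0.4 - 5)/(-3 - 5) = -0.026162
L_1(0.4) = (0.4 - (-3))/(-1 - (-3)) × (0.4 - 1)/(-1 - 1) × (0.4 - 3)/(-1 - 3) × (0.4 - 5)/(-1 - 5) = 0.254150
L_2(0.4) = (0.4 - (-3))/(1 - (-3)) × (0.4 - (-1))/(1 - (-1)) × (0.4 - 3)/(1 - 3) × (0.4 - 5)/(1 - 5) = 0.889525
L_3(0.4) = (0.4 - (-3))/(3 - (-3)) × (0.4 - (-1))/(3 - (-1)) × (0.4 - 1)/(3 - 1) × (0.4 - 5)/(3 - 5) = -0.136850
L_4(0.4) = (0.4 - (-3))/(5 - (-3)) × (0.4 - (-1))/(5 - (-1)) × (0.4 - 1)/(5 - 1) × (0.4 - 3)/(5 - 3) = 0.019337

P(0.4) = 12×L_0(0.4) + (-10)×L_1(0.4) + 5×L_2(0.4) + 19×L_3(0.4) + (-12)×L_4(0.4)
P(0.4) = -1.240025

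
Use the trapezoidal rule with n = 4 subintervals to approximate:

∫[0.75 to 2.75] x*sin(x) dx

f(x) = x*sin(x)
a = 0.75, b = 2.75, n = 4
h = (b - a)/n = 0.500000

Trapezoidal rule: (h/2)[f(x₀) + 2f(x₁) + 2f(x₂) + ... + f(xₙ)]

x_0 = 0.7500, f(x_0) = 0.511229, coefficient = 1
x_1 = 1.2500, f(x_1) = 1.186231, coefficient = 2
x_2 = 1.7500, f(x_2) = 1.721975, coefficient = 2
x_3 = 2.2500, f(x_3) = 1.750665, coefficient = 2
x_4 = 2.7500, f(x_4) = 1.049568, coefficient = 1

I ≈ (0.500000/2) × 10.878539 = 2.719635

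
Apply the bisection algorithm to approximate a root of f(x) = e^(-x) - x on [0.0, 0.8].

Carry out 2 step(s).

f(x) = e^(-x) - x
Initial interval: [0.0, 0.8]

Iteration 1:
  c_1 = (0.000000 + 0.800000)/2 = 0.400000
  f(c_1) = f(0.400000) = 0.270320
  f(a) × f(c) ≥ 0, new interval: [0.400000, 0.800000]
Iteration 2:
  c_2 = (0.400000 + 0.800000)/2 = 0.600000
  f(c_2) = f(0.600000) = -0.051188
  f(a) × f(c) < 0, new interval: [0.400000, 0.600000]

After 2 iteration(s), the approximation is c_2 = 0.600000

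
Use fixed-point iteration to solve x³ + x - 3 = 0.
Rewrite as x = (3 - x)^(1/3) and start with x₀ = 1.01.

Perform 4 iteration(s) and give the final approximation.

Equation: x³ + x - 3 = 0
Fixed-point form: x = (3 - x)^(1/3)
x₀ = 1.01

x_1 = g(1.010000) = 1.257818
x_2 = g(1.257818) = 1.203274
x_3 = g(1.203274) = 1.215702
x_4 = g(1.215702) = 1.212893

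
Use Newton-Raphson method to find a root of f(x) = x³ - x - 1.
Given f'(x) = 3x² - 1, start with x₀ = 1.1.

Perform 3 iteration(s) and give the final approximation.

f(x) = x³ - x - 1
f'(x) = 3x² - 1
x₀ = 1.1

Newton-Raphson formula: x_{n+1} = x_n - f(x_n)/f'(x_n)

Iteration 1:
  f(1.100000) = -0.769000
  f'(1.100000) = 2.630000
  x_1 = 1.100000 - (-0.769000)/2.630000 = 1.392395
Iteration 2:
  f(1.392395) = 0.307132
  f'(1.392395) = 4.816295
  x_2 = 1.392395 - 0.307132/4.816295 = 1.328626
Iteration 3:
  f(1.328626) = 0.016727
  f'(1.328626) = 4.295742
  x_3 = 1.328626 - 0.016727/4.295742 = 1.324732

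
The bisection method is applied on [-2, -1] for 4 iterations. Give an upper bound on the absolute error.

Bisection error bound: |error| ≤ (b-a)/2^n
|error| ≤ (-1 - (-2))/2^4 = 1/2^4
|error| ≤ 0.0625000000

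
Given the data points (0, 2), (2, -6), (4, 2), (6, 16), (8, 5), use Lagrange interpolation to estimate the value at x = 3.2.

Lagrange interpolation formula:
P(x) = Σ yᵢ × Lᵢ(x)
where Lᵢ(x) = Π_{j≠i} (x - xⱼ)/(xᵢ - xⱼ)

L_0(3.2) = (3.2 - 2)/(0 - 2) × (3.2 - 4)/(0 - 4) × (3.2 - 6)/(0 - 6) × (3.2 - 8)/(0 - 8) = -0.033600
L_1(3.2) = (3.2 - 0)/(2 - 0) × (3.2 - 4)/(2 - 4) × (3.2 - 6)/(2 - 6) × (3.2 - 8)/(2 - 8) = 0.358400
L_2(3.2) = (3.2 - 0)/(4 - 0) × (3.2 - 2)/(4 - 2) × (3.2 - 6)/(4 - 6) × (3.2 - 8)/(4 - 8) = 0.806400
L_3(3.2) = (3.2 - 0)/(6 - 0) × (3.2 - 2)/(6 - 2) × (3.2 - 4)/(6 - 4) × (3.2 - 8)/(6 - 8) = -0.153600
L_4(3.2) = (3.2 - 0)/(8 - 0) × (3.2 - 2)/(8 - 2) × (3.2 - 4)/(8 - 4) × (3.2 - 6)/(8 - 6) = 0.022400

P(3.2) = 2×L_0(3.2) + (-6)×L_1(3.2) + 2×L_2(3.2) + 16×L_3(3.2) + 5×L_4(3.2)
P(3.2) = -2.950400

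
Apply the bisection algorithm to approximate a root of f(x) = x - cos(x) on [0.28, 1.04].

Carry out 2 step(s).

f(x) = x - cos(x)
Initial interval: [0.28, 1.04]

Iteration 1:
  c_1 = (0.280000 + 1.040000)/2 = 0.660000
  f(c_1) = f(0.660000) = -0.129992
  f(a) × f(c) ≥ 0, new interval: [0.660000, 1.040000]
Iteration 2:
  c_2 = (0.660000 + 1.040000)/2 = 0.850000
  f(c_2) = f(0.850000) = 0.190017
  f(a) × f(c) < 0, new interval: [0.660000, 0.850000]

After 2 iteration(s), the approximation is c_2 = 0.850000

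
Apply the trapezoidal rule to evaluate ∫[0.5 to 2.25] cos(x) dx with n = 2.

f(x) = cos(x)
a = 0.5, b = 2.25, n = 2
h = (b - a)/n = 0.875000

Trapezoidal rule: (h/2)[f(x₀) + 2f(x₁) + 2f(x₂) + ... + f(xₙ)]

x_0 = 0.5000, f(x_0) = 0.877583, coefficient = 1
x_1 = 1.3750, f(x_1) = 0.194548, coefficient = 2
x_2 = 2.2500, f(x_2) = -0.628174, coefficient = 1

I ≈ (0.875000/2) × 0.638504 = 0.279346
Exact value: 0.298648
Error: 0.019302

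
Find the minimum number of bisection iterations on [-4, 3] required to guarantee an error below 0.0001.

We need (b-a)/2^n ≤ 0.0001
(3 - (-4))/2^n ≤ 0.0001
7/2^n ≤ 0.0001
2^n ≥ 70000
n ≥ log₂(70000) = 16.10
n ≥ 17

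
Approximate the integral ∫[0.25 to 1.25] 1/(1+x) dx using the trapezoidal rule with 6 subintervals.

f(x) = 1/(1+x)
a = 0.25, b = 1.25, n = 6
h = (b - a)/n = 0.166667

Trapezoidal rule: (h/2)[f(x₀) + 2f(x₁) + 2f(x₂) + ... + f(xₙ)]

x_0 = 0.2500, f(x_0) = 0.800000, coefficient = 1
x_1 = 0.4167, f(x_1) = 0.705882, coefficient = 2
x_2 = 0.5833, f(x_2) = 0.631579, coefficient = 2
x_3 = 0.7500, f(x_3) = 0.571429, coefficient = 2
x_4 = 0.9167, f(x_4) = 0.521739, coefficient = 2
x_5 = 1.0833, f(x_5) = 0.480000, coefficient = 2
x_6 = 1.2500, f(x_6) = 0.444444, coefficient = 1

I ≈ (0.166667/2) × 7.065702 = 0.588809
Exact value: 0.587787
Error: 0.001022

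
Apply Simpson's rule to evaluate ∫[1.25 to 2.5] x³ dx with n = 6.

f(x) = x³
a = 1.25, b = 2.5, n = 6
h = (b - a)/n = 0.208333

Simpson's rule: (h/3)[f(x₀) + 4f(x₁) + 2f(x₂) + ... + f(xₙ)]

x_0 = 1.2500, f(x_0) = 1.953125, coefficient = 1
x_1 = 1.4583, f(x_1) = 3.101490, coefficient = 4
x_2 = 1.6667, f(x_2) = 4.629630, coefficient = 2
x_3 = 1.8750, f(x_3) = 6.591797, coefficient = 4
x_4 = 2.0833, f(x_4) = 9.042245, coefficient = 2
x_5 = 2.2917, f(x_5) = 12.035229, coefficient = 4
x_6 = 2.5000, f(x_6) = 15.625000, coefficient = 1

I ≈ (0.208333/3) × 131.835938 = 9.155273
Exact value: 9.155273
Error: 0.000000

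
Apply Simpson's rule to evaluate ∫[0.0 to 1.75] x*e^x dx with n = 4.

f(x) = x*e^x
a = 0.0, b = 1.75, n = 4
h = (b - a)/n = 0.437500

Simpson's rule: (h/3)[f(x₀) + 4f(x₁) + 2f(x₂) + ... + f(xₙ)]

x_0 = 0.0000, f(x_0) = 0.000000, coefficient = 1
x_1 = 0.4375, f(x_1) = 0.677613, coefficient = 4
x_2 = 0.8750, f(x_2) = 2.099016, coefficient = 2
x_3 = 1.3125, f(x_3) = 4.876529, coefficient = 4
x_4 = 1.7500, f(x_4) = 10.070555, coefficient = 1

I ≈ (0.437500/3) × 36.485156 = 5.320752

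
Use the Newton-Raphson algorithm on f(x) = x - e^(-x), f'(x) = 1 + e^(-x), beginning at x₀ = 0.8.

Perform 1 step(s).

f(x) = x - e^(-x)
f'(x) = 1 + e^(-x)
x₀ = 0.8

Newton-Raphson formula: x_{n+1} = x_n - f(x_n)/f'(x_n)

Iteration 1:
  f(0.800000) = 0.350671
  f'(0.800000) = 1.449329
  x_1 = 0.800000 - 0.350671/1.449329 = 0.558046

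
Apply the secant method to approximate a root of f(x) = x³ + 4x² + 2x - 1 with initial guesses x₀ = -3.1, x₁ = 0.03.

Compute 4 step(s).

f(x) = x³ + 4x² + 2x - 1
x₀ = -3.1, x₁ = 0.03

Secant formula: x_{n+1} = x_n - f(x_n)(x_n - x_{n-1})/(f(x_n) - f(x_{n-1}))

Iteration 1:
  f(-3.100000) = 1.449000
  f(0.030000) = -0.936373
  x_2 = 0.030000 - (-0.936373)×(0.030000 - (-3.100000))/(-0.936373 - 1.449000)
       = -1.198675
Iteration 2:
  f(0.030000) = -0.936373
  f(-1.198675) = 0.627654
  x_3 = -1.198675 - 0.627654×(-1.198675 - 0.030000)/(0.627654 - (-0.936373))
       = -0.705600
Iteration 3:
  f(-1.198675) = 0.627654
  f(-0.705600) = -0.771013
  x_4 = -0.705600 - (-0.771013)×(-0.705600 - (-1.198675))/(-0.771013 - 0.627654)
       = -0.977407
Iteration 4:
  f(-0.705600) = -0.771013
  f(-0.977407) = -0.067258
  x_5 = -0.977407 - (-0.067258)×(-0.977407 - (-0.705600))/(-0.067258 - (-0.771013))
       = -1.003383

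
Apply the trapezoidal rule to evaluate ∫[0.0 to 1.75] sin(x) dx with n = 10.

f(x) = sin(x)
a = 0.0, b = 1.75, n = 10
h = (b - a)/n = 0.175000

Trapezoidal rule: (h/2)[f(x₀) + 2f(x₁) + 2f(x₂) + ... + f(xₙ)]

x_0 = 0.0000, f(x_0) = 0.000000, coefficient = 1
x_1 = 0.1750, f(x_1) = 0.174108, coefficient = 2
x_2 = 0.3500, f(x_2) = 0.342898, coefficient = 2
x_3 = 0.5250, f(x_3) = 0.501213, coefficient = 2
x_4 = 0.7000, f(x_4) = 0.644218, coefficient = 2
x_5 = 0.8750, f(x_5) = 0.767544, coefficient = 2
x_6 = 1.0500, f(x_6) = 0.867423, coefficient = 2
x_7 = 1.2250, f(x_7) = 0.940806, coefficient = 2
x_8 = 1.4000, f(x_8) = 0.985450, coefficient = 2
x_9 = 1.5750, f(x_9) = 0.999991, coefficient = 2
x_10 = 1.7500, f(x_10) = 0.983986, coefficient = 1

I ≈ (0.175000/2) × 13.431286 = 1.175238
Exact value: 1.178246
Error: 0.003009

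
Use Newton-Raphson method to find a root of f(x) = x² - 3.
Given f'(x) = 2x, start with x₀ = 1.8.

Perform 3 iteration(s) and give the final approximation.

f(x) = x² - 3
f'(x) = 2x
x₀ = 1.8

Newton-Raphson formula: x_{n+1} = x_n - f(x_n)/f'(x_n)

Iteration 1:
  f(1.800000) = 0.240000
  f'(1.800000) = 3.600000
  x_1 = 1.800000 - 0.240000/3.600000 = 1.733333
Iteration 2:
  f(1.733333) = 0.004444
  f'(1.733333) = 3.466667
  x_2 = 1.733333 - 0.004444/3.466667 = 1.732051
Iteration 3:
  f(1.732051) = 0.000002
  f'(1.732051) = 3.464103
  x_3 = 1.732051 - 0.000002/3.464103 = 1.732051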